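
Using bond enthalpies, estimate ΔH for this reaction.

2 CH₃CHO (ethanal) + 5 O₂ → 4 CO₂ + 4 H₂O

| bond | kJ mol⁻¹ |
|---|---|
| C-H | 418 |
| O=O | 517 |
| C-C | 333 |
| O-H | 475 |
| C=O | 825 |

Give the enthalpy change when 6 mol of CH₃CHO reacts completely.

ΔH = −6465 kJ

Bonds broken (reactants):
  C-C: 2 × 333 = 666
  C-H: 8 × 418 = 3344
  C=O: 2 × 825 = 1650
  O=O: 5 × 517 = 2585
  Σ(broken) = 8245 kJ
Bonds formed (products):
  C=O: 8 × 825 = 6600
  O-H: 8 × 475 = 3800
  Σ(formed) = 10400 kJ
ΔH = Σ(broken) − Σ(formed) = 8245 − 10400 = −2155 kJ
For 3× the reaction as written: 3 × (−2155) = −6465 kJ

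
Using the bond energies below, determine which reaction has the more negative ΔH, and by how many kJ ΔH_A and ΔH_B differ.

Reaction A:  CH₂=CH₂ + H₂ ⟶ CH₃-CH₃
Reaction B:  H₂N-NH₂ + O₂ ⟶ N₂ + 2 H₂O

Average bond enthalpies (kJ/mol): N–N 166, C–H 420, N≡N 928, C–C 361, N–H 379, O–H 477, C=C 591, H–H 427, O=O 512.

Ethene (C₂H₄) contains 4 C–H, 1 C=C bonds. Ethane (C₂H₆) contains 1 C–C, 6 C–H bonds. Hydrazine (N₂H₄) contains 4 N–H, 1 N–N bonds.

Reaction B, by 459 kJ

Reaction A:
  Bonds broken (reactants):
    C–H: 4 × 420 = 1680
    C=C: 1 × 591 = 591
    H–H: 1 × 427 = 427
    Σ(broken) = 2698 kJ
  Bonds formed (products):
    C–C: 1 × 361 = 361
    C–H: 6 × 420 = 2520
    Σ(formed) = 2881 kJ
  ΔH_A = 2698 − 2881 = −183 kJ
Reaction B:
  Bonds broken (reactants):
    N–H: 4 × 379 = 1516
    N–N: 1 × 166 = 166
    O=O: 1 × 512 = 512
    Σ(broken) = 2194 kJ
  Bonds formed (products):
    N≡N: 1 × 928 = 928
    O–H: 4 × 477 = 1908
    Σ(formed) = 2836 kJ
  ΔH_B = 2194 − 2836 = −642 kJ
ΔH_A − ΔH_B = +459 kJ, so reaction B has the more negative ΔH; |ΔH_A − ΔH_B| = 459 kJ.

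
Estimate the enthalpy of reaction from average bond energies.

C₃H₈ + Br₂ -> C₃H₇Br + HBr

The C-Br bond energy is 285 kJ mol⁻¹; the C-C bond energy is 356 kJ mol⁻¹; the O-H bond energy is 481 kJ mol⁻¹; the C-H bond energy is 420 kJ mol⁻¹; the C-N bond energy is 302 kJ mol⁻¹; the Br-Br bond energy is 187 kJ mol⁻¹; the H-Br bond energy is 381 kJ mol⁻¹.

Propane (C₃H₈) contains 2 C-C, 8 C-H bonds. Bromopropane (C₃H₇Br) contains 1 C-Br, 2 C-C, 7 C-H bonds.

ΔH ≈ −59 kJ

Bonds broken (reactants):
  Br-Br: 1 × 187 = 187
  C-C: 2 × 356 = 712
  C-H: 8 × 420 = 3360
  Σ(broken) = 4259 kJ
Bonds formed (products):
  C-Br: 1 × 285 = 285
  C-C: 2 × 356 = 712
  C-H: 7 × 420 = 2940
  H-Br: 1 × 381 = 381
  Σ(formed) = 4318 kJ
ΔH = Σ(broken) − Σ(formed) = 4259 − 4318 = −59 kJ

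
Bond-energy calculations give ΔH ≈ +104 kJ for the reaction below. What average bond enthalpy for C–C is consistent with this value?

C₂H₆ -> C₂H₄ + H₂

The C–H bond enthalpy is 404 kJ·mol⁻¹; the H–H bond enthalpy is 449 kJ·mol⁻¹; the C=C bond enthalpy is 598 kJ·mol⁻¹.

D(C–C) ≈ 343 kJ/mol

Let D be the C–C bond energy.
Σ(broken) = 1×D + 6×404 = 2424 + D
Σ(formed) = 4×404 + 1×598 + 1×449 = 2663
ΔH = Σ(broken) − Σ(formed) = (2424 + D) − (2663) = −239 + D
Setting this equal to +104 kJ gives D = 343 kJ/mol.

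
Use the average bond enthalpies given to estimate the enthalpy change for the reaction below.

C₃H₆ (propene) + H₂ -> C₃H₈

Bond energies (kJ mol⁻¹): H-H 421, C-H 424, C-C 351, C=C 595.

Bonds broken (reactants):
  C-C: 1 × 351 = 351
  C-H: 6 × 424 = 2544
  C=C: 1 × 595 = 595
  H-H: 1 × 421 = 421
  Σ(broken) = 3911 kJ
Bonds formed (products):
  C-C: 2 × 351 = 702
  C-H: 8 × 424 = 3392
  Σ(formed) = 4094 kJ
ΔH = Σ(broken) − Σ(formed) = 3911 − 4094 = −183 kJ

ΔH ≈ −183 kJ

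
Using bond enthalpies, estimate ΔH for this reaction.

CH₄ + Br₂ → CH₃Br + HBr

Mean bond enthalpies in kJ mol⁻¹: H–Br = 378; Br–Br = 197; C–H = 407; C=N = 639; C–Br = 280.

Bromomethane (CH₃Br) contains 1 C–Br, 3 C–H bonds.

ΔH ≈ −54 kJ

Bonds broken (reactants):
  Br–Br: 1 × 197 = 197
  C–H: 4 × 407 = 1628
  Σ(broken) = 1825 kJ
Bonds formed (products):
  C–Br: 1 × 280 = 280
  C–H: 3 × 407 = 1221
  H–Br: 1 × 378 = 378
  Σ(formed) = 1879 kJ
ΔH = Σ(broken) − Σ(formed) = 1825 − 1879 = −54 kJ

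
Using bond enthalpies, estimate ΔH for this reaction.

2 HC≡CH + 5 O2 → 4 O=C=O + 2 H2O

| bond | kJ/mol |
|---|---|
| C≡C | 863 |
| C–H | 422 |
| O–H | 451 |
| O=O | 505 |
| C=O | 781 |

ΔH ≈ −2113 kJ

Bonds broken (reactants):
  C≡C: 2 × 863 = 1726
  C–H: 4 × 422 = 1688
  O=O: 5 × 505 = 2525
  Σ(broken) = 5939 kJ
Bonds formed (products):
  C=O: 8 × 781 = 6248
  O–H: 4 × 451 = 1804
  Σ(formed) = 8052 kJ
ΔH = Σ(broken) − Σ(formed) = 5939 − 8052 = −2113 kJ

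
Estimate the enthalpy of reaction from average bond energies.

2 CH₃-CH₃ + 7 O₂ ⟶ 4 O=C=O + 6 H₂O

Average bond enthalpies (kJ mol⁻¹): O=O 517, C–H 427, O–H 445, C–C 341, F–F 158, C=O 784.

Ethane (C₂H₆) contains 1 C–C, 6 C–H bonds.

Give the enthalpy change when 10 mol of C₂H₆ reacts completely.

Bonds broken (reactants):
  C–C: 2 × 341 = 682
  C–H: 12 × 427 = 5124
  O=O: 7 × 517 = 3619
  Σ(broken) = 9425 kJ
Bonds formed (products):
  C=O: 8 × 784 = 6272
  O–H: 12 × 445 = 5340
  Σ(formed) = 11612 kJ
ΔH = Σ(broken) − Σ(formed) = 9425 − 11612 = −2187 kJ
For 5× the reaction as written: 5 × (−2187) = −10935 kJ

ΔH = −10935 kJ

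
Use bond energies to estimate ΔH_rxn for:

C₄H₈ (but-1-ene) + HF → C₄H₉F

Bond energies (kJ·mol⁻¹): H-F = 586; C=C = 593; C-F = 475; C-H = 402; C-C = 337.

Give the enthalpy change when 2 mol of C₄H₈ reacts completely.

ΔH = −70 kJ

Bonds broken (reactants):
  C-C: 2 × 337 = 674
  C-H: 8 × 402 = 3216
  C=C: 1 × 593 = 593
  H-F: 1 × 586 = 586
  Σ(broken) = 5069 kJ
Bonds formed (products):
  C-C: 3 × 337 = 1011
  C-F: 1 × 475 = 475
  C-H: 9 × 402 = 3618
  Σ(formed) = 5104 kJ
ΔH = Σ(broken) − Σ(formed) = 5069 − 5104 = −35 kJ
For 2× the reaction as written: 2 × (−35) = −70 kJ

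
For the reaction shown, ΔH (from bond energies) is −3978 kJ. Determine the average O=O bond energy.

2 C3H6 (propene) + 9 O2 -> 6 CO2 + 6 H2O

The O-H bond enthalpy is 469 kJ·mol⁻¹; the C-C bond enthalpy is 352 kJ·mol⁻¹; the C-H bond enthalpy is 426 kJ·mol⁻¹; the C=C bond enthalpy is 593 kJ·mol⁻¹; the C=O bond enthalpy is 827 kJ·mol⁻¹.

Let D be the O=O bond energy.
Σ(broken) = 2×352 + 12×426 + 2×593 + 9×D = 7002 + 9D
Σ(formed) = 12×827 + 12×469 = 15552
ΔH = Σ(broken) − Σ(formed) = (7002 + 9D) − (15552) = −8550 + 9D
Setting this equal to −3978 kJ gives 9D = 4572, so D = 508 kJ/mol.

D(O=O) ≈ 508 kJ/mol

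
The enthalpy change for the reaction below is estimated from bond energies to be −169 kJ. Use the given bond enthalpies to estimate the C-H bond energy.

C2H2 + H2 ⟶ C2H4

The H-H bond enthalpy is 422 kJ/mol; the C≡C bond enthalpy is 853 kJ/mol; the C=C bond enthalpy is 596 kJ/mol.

Let D be the C-H bond energy.
Σ(broken) = 1×853 + 2×D + 1×422 = 1275 + 2D
Σ(formed) = 4×D + 1×596 = 596 + 4D
ΔH = Σ(broken) − Σ(formed) = (1275 + 2D) − (596 + 4D) = +679 − 2D
Setting this equal to −169 kJ gives 2D = 848, so D = 424 kJ/mol.

D(C-H) ≈ 424 kJ/mol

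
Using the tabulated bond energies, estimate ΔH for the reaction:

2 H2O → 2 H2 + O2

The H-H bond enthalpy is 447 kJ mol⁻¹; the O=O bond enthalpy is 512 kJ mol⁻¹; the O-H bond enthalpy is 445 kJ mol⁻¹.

ΔH ≈ +374 kJ

Bonds broken (reactants):
  O-H: 4 × 445 = 1780
  Σ(broken) = 1780 kJ
Bonds formed (products):
  H-H: 2 × 447 = 894
  O=O: 1 × 512 = 512
  Σ(formed) = 1406 kJ
ΔH = Σ(broken) − Σ(formed) = 1780 − 1406 = +374 kJ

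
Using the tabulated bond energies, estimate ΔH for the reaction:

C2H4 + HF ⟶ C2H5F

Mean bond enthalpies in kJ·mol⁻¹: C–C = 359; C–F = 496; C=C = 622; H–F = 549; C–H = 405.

ΔH ≈ −89 kJ

Bonds broken (reactants):
  C–H: 4 × 405 = 1620
  C=C: 1 × 622 = 622
  H–F: 1 × 549 = 549
  Σ(broken) = 2791 kJ
Bonds formed (products):
  C–C: 1 × 359 = 359
  C–F: 1 × 496 = 496
  C–H: 5 × 405 = 2025
  Σ(formed) = 2880 kJ
ΔH = Σ(broken) − Σ(formed) = 2791 − 2880 = −89 kJ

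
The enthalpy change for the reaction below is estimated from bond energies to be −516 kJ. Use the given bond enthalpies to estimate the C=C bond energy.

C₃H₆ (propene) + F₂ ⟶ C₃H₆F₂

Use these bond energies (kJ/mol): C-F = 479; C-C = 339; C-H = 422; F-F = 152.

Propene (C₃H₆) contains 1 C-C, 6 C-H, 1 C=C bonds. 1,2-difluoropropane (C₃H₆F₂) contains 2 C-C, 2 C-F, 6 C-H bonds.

Let D be the C=C bond energy.
Σ(broken) = 1×339 + 6×422 + 1×D + 1×152 = 3023 + D
Σ(formed) = 2×339 + 2×479 + 6×422 = 4168
ΔH = Σ(broken) − Σ(formed) = (3023 + D) − (4168) = −1145 + D
Setting this equal to −516 kJ gives D = 629 kJ/mol.

D(C=C) ≈ 629 kJ/mol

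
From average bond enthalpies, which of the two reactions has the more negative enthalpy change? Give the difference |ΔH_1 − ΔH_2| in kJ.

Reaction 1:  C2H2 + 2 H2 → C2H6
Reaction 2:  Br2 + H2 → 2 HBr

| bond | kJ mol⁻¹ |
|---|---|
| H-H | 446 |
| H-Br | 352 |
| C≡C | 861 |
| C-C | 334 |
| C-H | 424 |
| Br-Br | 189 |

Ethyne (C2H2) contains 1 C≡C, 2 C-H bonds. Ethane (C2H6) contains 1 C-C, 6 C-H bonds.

Reaction 1:
  Bonds broken (reactants):
    C≡C: 1 × 861 = 861
    C-H: 2 × 424 = 848
    H-H: 2 × 446 = 892
    Σ(broken) = 2601 kJ
  Bonds formed (products):
    C-C: 1 × 334 = 334
    C-H: 6 × 424 = 2544
    Σ(formed) = 2878 kJ
  ΔH_1 = 2601 − 2878 = −277 kJ
Reaction 2:
  Bonds broken (reactants):
    Br-Br: 1 × 189 = 189
    H-H: 1 × 446 = 446
    Σ(broken) = 635 kJ
  Bonds formed (products):
    H-Br: 2 × 352 = 704
    Σ(formed) = 704 kJ
  ΔH_2 = 635 − 704 = −69 kJ
ΔH_1 − ΔH_2 = −208 kJ, so reaction 1 has the more negative ΔH; |ΔH_1 − ΔH_2| = 208 kJ.

Reaction 1, by 208 kJ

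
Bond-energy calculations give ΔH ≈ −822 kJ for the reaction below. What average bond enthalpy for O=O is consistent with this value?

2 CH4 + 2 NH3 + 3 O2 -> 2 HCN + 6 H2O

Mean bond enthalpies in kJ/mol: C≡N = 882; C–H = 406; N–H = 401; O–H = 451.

D(O=O) ≈ 504 kJ/mol

Let D be the O=O bond energy.
Σ(broken) = 8×406 + 6×401 + 3×D = 5654 + 3D
Σ(formed) = 2×882 + 2×406 + 12×451 = 7988
ΔH = Σ(broken) − Σ(formed) = (5654 + 3D) − (7988) = −2334 + 3D
Setting this equal to −822 kJ gives 3D = 1512, so D = 504 kJ/mol.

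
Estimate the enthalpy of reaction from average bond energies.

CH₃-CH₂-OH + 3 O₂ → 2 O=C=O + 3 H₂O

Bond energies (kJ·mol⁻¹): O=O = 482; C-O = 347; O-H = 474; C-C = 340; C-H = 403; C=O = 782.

Bonds broken (reactants):
  C-C: 1 × 340 = 340
  C-H: 5 × 403 = 2015
  C-O: 1 × 347 = 347
  O-H: 1 × 474 = 474
  O=O: 3 × 482 = 1446
  Σ(broken) = 4622 kJ
Bonds formed (products):
  C=O: 4 × 782 = 3128
  O-H: 6 × 474 = 2844
  Σ(formed) = 5972 kJ
ΔH = Σ(broken) − Σ(formed) = 4622 − 5972 = −1350 kJ

ΔH ≈ −1350 kJ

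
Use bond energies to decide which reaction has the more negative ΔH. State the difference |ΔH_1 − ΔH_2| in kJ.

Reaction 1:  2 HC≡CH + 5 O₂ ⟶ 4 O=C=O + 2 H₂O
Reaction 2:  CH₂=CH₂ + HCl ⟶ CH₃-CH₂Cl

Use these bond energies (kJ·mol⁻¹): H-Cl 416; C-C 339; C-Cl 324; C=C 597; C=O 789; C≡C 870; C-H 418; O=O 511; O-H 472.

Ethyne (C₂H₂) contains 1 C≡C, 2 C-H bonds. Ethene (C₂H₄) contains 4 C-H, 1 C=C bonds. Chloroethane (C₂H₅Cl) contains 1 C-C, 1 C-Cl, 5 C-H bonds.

Reaction 1, by 2165 kJ

Reaction 1:
  Bonds broken (reactants):
    C≡C: 2 × 870 = 1740
    C-H: 4 × 418 = 1672
    O=O: 5 × 511 = 2555
    Σ(broken) = 5967 kJ
  Bonds formed (products):
    C=O: 8 × 789 = 6312
    O-H: 4 × 472 = 1888
    Σ(formed) = 8200 kJ
  ΔH_1 = 5967 − 8200 = −2233 kJ
Reaction 2:
  Bonds broken (reactants):
    C-H: 4 × 418 = 1672
    C=C: 1 × 597 = 597
    H-Cl: 1 × 416 = 416
    Σ(broken) = 2685 kJ
  Bonds formed (products):
    C-C: 1 × 339 = 339
    C-Cl: 1 × 324 = 324
    C-H: 5 × 418 = 2090
    Σ(formed) = 2753 kJ
  ΔH_2 = 2685 − 2753 = −68 kJ
ΔH_1 − ΔH_2 = −2165 kJ, so reaction 1 has the more negative ΔH; |ΔH_1 − ΔH_2| = 2165 kJ.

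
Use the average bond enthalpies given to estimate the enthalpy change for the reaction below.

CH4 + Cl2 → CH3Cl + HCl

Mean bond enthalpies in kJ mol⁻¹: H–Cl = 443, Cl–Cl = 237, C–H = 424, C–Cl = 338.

Bonds broken (reactants):
  C–H: 4 × 424 = 1696
  Cl–Cl: 1 × 237 = 237
  Σ(broken) = 1933 kJ
Bonds formed (products):
  C–Cl: 1 × 338 = 338
  C–H: 3 × 424 = 1272
  H–Cl: 1 × 443 = 443
  Σ(formed) = 2053 kJ
ΔH = Σ(broken) − Σ(formed) = 1933 − 2053 = −120 kJ

ΔH ≈ −120 kJ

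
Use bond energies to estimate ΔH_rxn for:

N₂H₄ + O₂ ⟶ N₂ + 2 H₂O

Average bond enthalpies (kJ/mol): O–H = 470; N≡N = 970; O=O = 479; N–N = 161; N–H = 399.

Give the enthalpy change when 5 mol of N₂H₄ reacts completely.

ΔH = −3070 kJ

Bonds broken (reactants):
  N–H: 4 × 399 = 1596
  N–N: 1 × 161 = 161
  O=O: 1 × 479 = 479
  Σ(broken) = 2236 kJ
Bonds formed (products):
  N≡N: 1 × 970 = 970
  O–H: 4 × 470 = 1880
  Σ(formed) = 2850 kJ
ΔH = Σ(broken) − Σ(formed) = 2236 − 2850 = −614 kJ
For 5× the reaction as written: 5 × (−614) = −3070 kJ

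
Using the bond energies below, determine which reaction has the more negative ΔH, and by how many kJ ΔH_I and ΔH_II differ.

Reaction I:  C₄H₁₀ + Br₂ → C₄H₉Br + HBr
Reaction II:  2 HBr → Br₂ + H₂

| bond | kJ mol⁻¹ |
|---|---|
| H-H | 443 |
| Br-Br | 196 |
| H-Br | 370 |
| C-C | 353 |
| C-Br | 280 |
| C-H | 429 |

Reaction I:
  Bonds broken (reactants):
    Br-Br: 1 × 196 = 196
    C-C: 3 × 353 = 1059
    C-H: 10 × 429 = 4290
    Σ(broken) = 5545 kJ
  Bonds formed (products):
    C-Br: 1 × 280 = 280
    C-C: 3 × 353 = 1059
    C-H: 9 × 429 = 3861
    H-Br: 1 × 370 = 370
    Σ(formed) = 5570 kJ
  ΔH_I = 5545 − 5570 = −25 kJ
Reaction II:
  Bonds broken (reactants):
    H-Br: 2 × 370 = 740
    Σ(broken) = 740 kJ
  Bonds formed (products):
    Br-Br: 1 × 196 = 196
    H-H: 1 × 443 = 443
    Σ(formed) = 639 kJ
  ΔH_II = 740 − 639 = +101 kJ
ΔH_I − ΔH_II = −126 kJ, so reaction I has the more negative ΔH; |ΔH_I − ΔH_II| = 126 kJ.

Reaction I, by 126 kJ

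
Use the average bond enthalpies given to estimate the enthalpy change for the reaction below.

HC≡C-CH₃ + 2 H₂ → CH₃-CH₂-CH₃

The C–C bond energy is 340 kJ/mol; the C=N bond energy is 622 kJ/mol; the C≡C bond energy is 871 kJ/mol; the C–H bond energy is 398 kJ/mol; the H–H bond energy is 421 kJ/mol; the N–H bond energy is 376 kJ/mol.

Bonds broken (reactants):
  C≡C: 1 × 871 = 871
  C–C: 1 × 340 = 340
  C–H: 4 × 398 = 1592
  H–H: 2 × 421 = 842
  Σ(broken) = 3645 kJ
Bonds formed (products):
  C–C: 2 × 340 = 680
  C–H: 8 × 398 = 3184
  Σ(formed) = 3864 kJ
ΔH = Σ(broken) − Σ(formed) = 3645 − 3864 = −219 kJ

ΔH ≈ −219 kJ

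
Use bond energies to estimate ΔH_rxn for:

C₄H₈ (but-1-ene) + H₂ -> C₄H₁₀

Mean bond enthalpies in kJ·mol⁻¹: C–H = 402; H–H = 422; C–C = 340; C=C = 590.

Bonds broken (reactants):
  C–C: 2 × 340 = 680
  C–H: 8 × 402 = 3216
  C=C: 1 × 590 = 590
  H–H: 1 × 422 = 422
  Σ(broken) = 4908 kJ
Bonds formed (products):
  C–C: 3 × 340 = 1020
  C–H: 10 × 402 = 4020
  Σ(formed) = 5040 kJ
ΔH = Σ(broken) − Σ(formed) = 4908 − 5040 = −132 kJ

ΔH ≈ −132 kJ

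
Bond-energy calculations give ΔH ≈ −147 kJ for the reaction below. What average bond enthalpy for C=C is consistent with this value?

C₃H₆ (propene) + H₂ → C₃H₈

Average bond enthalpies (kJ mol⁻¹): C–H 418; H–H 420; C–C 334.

D(C=C) ≈ 603 kJ/mol

Let D be the C=C bond energy.
Σ(broken) = 1×334 + 6×418 + 1×D + 1×420 = 3262 + D
Σ(formed) = 2×334 + 8×418 = 4012
ΔH = Σ(broken) − Σ(formed) = (3262 + D) − (4012) = −750 + D
Setting this equal to −147 kJ gives D = 603 kJ/mol.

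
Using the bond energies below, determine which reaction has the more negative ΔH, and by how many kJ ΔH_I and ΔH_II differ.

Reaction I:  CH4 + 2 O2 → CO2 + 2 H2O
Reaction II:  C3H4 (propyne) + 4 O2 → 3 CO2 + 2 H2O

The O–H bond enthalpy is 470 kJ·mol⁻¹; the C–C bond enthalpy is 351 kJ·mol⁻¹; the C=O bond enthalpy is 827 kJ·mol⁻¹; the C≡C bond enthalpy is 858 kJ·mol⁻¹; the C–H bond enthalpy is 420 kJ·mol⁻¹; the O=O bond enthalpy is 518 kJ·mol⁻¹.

Reaction II, by 1063 kJ

Reaction I:
  Bonds broken (reactants):
    C–H: 4 × 420 = 1680
    O=O: 2 × 518 = 1036
    Σ(broken) = 2716 kJ
  Bonds formed (products):
    C=O: 2 × 827 = 1654
    O–H: 4 × 470 = 1880
    Σ(formed) = 3534 kJ
  ΔH_I = 2716 − 3534 = −818 kJ
Reaction II:
  Bonds broken (reactants):
    C≡C: 1 × 858 = 858
    C–C: 1 × 351 = 351
    C–H: 4 × 420 = 1680
    O=O: 4 × 518 = 2072
    Σ(broken) = 4961 kJ
  Bonds formed (products):
    C=O: 6 × 827 = 4962
    O–H: 4 × 470 = 1880
    Σ(formed) = 6842 kJ
  ΔH_II = 4961 − 6842 = −1881 kJ
ΔH_I − ΔH_II = +1063 kJ, so reaction II has the more negative ΔH; |ΔH_I − ΔH_II| = 1063 kJ.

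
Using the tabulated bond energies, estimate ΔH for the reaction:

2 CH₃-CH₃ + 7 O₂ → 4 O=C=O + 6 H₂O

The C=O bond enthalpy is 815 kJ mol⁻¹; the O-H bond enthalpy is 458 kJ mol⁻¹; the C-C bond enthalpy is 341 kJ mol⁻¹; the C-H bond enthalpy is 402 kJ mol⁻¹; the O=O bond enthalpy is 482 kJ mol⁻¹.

Bonds broken (reactants):
  C-C: 2 × 341 = 682
  C-H: 12 × 402 = 4824
  O=O: 7 × 482 = 3374
  Σ(broken) = 8880 kJ
Bonds formed (products):
  C=O: 8 × 815 = 6520
  O-H: 12 × 458 = 5496
  Σ(formed) = 12016 kJ
ΔH = Σ(broken) − Σ(formed) = 8880 − 12016 = −3136 kJ

ΔH ≈ −3136 kJ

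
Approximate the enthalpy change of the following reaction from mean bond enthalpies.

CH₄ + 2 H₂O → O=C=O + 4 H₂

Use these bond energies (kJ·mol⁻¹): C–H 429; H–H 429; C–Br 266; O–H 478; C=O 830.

Bonds broken (reactants):
  C–H: 4 × 429 = 1716
  O–H: 4 × 478 = 1912
  Σ(broken) = 3628 kJ
Bonds formed (products):
  C=O: 2 × 830 = 1660
  H–H: 4 × 429 = 1716
  Σ(formed) = 3376 kJ
ΔH = Σ(broken) − Σ(formed) = 3628 − 3376 = +252 kJ

ΔH ≈ +252 kJ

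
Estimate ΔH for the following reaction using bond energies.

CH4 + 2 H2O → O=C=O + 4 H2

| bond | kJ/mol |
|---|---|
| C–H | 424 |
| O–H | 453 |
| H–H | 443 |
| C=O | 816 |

ΔH ≈ +104 kJ

Bonds broken (reactants):
  C–H: 4 × 424 = 1696
  O–H: 4 × 453 = 1812
  Σ(broken) = 3508 kJ
Bonds formed (products):
  C=O: 2 × 816 = 1632
  H–H: 4 × 443 = 1772
  Σ(formed) = 3404 kJ
ΔH = Σ(broken) − Σ(formed) = 3508 − 3404 = +104 kJ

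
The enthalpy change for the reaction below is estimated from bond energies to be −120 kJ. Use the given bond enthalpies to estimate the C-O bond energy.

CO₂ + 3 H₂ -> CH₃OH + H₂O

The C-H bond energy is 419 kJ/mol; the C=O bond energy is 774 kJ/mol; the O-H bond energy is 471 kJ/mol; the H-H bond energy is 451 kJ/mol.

D(C-O) ≈ 351 kJ/mol

Let D be the C-O bond energy.
Σ(broken) = 2×774 + 3×451 = 2901
Σ(formed) = 3×419 + 1×D + 3×471 = 2670 + D
ΔH = Σ(broken) − Σ(formed) = (2901) − (2670 + D) = +231 − D
Setting this equal to −120 kJ gives D = 351 kJ/mol.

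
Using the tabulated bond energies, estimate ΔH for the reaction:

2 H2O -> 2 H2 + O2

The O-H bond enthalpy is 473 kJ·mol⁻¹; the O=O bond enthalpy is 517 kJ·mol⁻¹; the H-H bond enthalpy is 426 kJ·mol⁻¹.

Bonds broken (reactants):
  O-H: 4 × 473 = 1892
  Σ(broken) = 1892 kJ
Bonds formed (products):
  H-H: 2 × 426 = 852
  O=O: 1 × 517 = 517
  Σ(formed) = 1369 kJ
ΔH = Σ(broken) − Σ(formed) = 1892 − 1369 = +523 kJ

ΔH ≈ +523 kJ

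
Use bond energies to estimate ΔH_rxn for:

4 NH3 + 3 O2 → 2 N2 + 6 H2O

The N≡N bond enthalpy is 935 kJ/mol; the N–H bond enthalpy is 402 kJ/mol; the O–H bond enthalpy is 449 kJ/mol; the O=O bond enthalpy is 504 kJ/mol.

ΔH ≈ −922 kJ

Bonds broken (reactants):
  N–H: 12 × 402 = 4824
  O=O: 3 × 504 = 1512
  Σ(broken) = 6336 kJ
Bonds formed (products):
  N≡N: 2 × 935 = 1870
  O–H: 12 × 449 = 5388
  Σ(formed) = 7258 kJ
ΔH = Σ(broken) − Σ(formed) = 6336 − 7258 = −922 kJ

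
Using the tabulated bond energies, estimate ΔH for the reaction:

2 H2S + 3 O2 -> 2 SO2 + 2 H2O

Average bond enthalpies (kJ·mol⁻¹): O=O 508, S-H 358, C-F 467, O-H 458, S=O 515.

Bonds broken (reactants):
  O=O: 3 × 508 = 1524
  S-H: 4 × 358 = 1432
  Σ(broken) = 2956 kJ
Bonds formed (products):
  O-H: 4 × 458 = 1832
  S=O: 4 × 515 = 2060
  Σ(formed) = 3892 kJ
ΔH = Σ(broken) − Σ(formed) = 2956 − 3892 = −936 kJ

ΔH ≈ −936 kJ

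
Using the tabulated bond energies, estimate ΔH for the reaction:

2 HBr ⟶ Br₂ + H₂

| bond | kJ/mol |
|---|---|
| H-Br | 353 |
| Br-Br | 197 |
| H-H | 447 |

ΔH ≈ +62 kJ

Bonds broken (reactants):
  H-Br: 2 × 353 = 706
  Σ(broken) = 706 kJ
Bonds formed (products):
  Br-Br: 1 × 197 = 197
  H-H: 1 × 447 = 447
  Σ(formed) = 644 kJ
ΔH = Σ(broken) − Σ(formed) = 706 − 644 = +62 kJ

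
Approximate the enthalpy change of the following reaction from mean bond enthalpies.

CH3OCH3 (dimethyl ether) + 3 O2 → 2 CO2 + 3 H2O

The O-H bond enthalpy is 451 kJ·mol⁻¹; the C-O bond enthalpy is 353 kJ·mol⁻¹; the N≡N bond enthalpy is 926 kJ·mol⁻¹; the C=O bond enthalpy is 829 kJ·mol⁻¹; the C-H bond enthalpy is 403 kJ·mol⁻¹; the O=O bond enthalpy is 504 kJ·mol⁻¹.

Bonds broken (reactants):
  C-H: 6 × 403 = 2418
  C-O: 2 × 353 = 706
  O=O: 3 × 504 = 1512
  Σ(broken) = 4636 kJ
Bonds formed (products):
  C=O: 4 × 829 = 3316
  O-H: 6 × 451 = 2706
  Σ(formed) = 6022 kJ
ΔH = Σ(broken) − Σ(formed) = 4636 − 6022 = −1386 kJ

ΔH ≈ −1386 kJ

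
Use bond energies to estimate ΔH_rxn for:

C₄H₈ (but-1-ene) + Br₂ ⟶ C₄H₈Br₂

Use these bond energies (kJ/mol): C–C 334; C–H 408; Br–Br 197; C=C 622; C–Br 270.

ΔH ≈ −55 kJ

Bonds broken (reactants):
  Br–Br: 1 × 197 = 197
  C–C: 2 × 334 = 668
  C–H: 8 × 408 = 3264
  C=C: 1 × 622 = 622
  Σ(broken) = 4751 kJ
Bonds formed (products):
  C–Br: 2 × 270 = 540
  C–C: 3 × 334 = 1002
  C–H: 8 × 408 = 3264
  Σ(formed) = 4806 kJ
ΔH = Σ(broken) − Σ(formed) = 4751 − 4806 = −55 kJ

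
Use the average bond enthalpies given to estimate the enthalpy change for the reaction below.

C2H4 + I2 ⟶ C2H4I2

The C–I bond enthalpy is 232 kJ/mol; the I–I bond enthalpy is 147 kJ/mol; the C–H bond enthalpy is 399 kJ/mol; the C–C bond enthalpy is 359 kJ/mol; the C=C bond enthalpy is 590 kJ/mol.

Bonds broken (reactants):
  C–H: 4 × 399 = 1596
  C=C: 1 × 590 = 590
  I–I: 1 × 147 = 147
  Σ(broken) = 2333 kJ
Bonds formed (products):
  C–C: 1 × 359 = 359
  C–H: 4 × 399 = 1596
  C–I: 2 × 232 = 464
  Σ(formed) = 2419 kJ
ΔH = Σ(broken) − Σ(formed) = 2333 − 2419 = −86 kJ

ΔH ≈ −86 kJ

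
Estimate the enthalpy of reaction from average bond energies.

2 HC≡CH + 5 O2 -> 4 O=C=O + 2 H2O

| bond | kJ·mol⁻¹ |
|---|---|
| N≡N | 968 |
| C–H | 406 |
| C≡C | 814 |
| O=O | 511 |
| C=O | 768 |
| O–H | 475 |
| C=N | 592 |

Bonds broken (reactants):
  C≡C: 2 × 814 = 1628
  C–H: 4 × 406 = 1624
  O=O: 5 × 511 = 2555
  Σ(broken) = 5807 kJ
Bonds formed (products):
  C=O: 8 × 768 = 6144
  O–H: 4 × 475 = 1900
  Σ(formed) = 8044 kJ
ΔH = Σ(broken) − Σ(formed) = 5807 − 8044 = −2237 kJ

ΔH ≈ −2237 kJ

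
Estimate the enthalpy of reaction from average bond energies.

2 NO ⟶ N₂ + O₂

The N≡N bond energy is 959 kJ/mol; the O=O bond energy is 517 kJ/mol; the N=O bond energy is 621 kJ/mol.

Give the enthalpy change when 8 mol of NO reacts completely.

Bonds broken (reactants):
  N=O: 2 × 621 = 1242
  Σ(broken) = 1242 kJ
Bonds formed (products):
  N≡N: 1 × 959 = 959
  O=O: 1 × 517 = 517
  Σ(formed) = 1476 kJ
ΔH = Σ(broken) − Σ(formed) = 1242 − 1476 = −234 kJ
For 4× the reaction as written: 4 × (−234) = −936 kJ

ΔH = −936 kJ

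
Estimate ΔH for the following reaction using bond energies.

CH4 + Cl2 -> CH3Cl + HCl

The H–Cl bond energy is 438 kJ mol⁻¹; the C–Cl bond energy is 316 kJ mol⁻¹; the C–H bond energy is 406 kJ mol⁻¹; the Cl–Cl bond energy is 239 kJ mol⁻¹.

Bonds broken (reactants):
  C–H: 4 × 406 = 1624
  Cl–Cl: 1 × 239 = 239
  Σ(broken) = 1863 kJ
Bonds formed (products):
  C–Cl: 1 × 316 = 316
  C–H: 3 × 406 = 1218
  H–Cl: 1 × 438 = 438
  Σ(formed) = 1972 kJ
ΔH = Σ(broken) − Σ(formed) = 1863 − 1972 = −109 kJ

ΔH ≈ −109 kJ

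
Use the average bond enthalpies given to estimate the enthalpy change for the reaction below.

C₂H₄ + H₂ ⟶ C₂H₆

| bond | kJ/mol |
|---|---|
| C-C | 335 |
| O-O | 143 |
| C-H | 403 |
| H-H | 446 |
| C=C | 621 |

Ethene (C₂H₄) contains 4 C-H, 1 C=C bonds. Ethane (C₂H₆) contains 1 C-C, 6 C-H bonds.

ΔH ≈ −74 kJ

Bonds broken (reactants):
  C-H: 4 × 403 = 1612
  C=C: 1 × 621 = 621
  H-H: 1 × 446 = 446
  Σ(broken) = 2679 kJ
Bonds formed (products):
  C-C: 1 × 335 = 335
  C-H: 6 × 403 = 2418
  Σ(formed) = 2753 kJ
ΔH = Σ(broken) − Σ(formed) = 2679 − 2753 = −74 kJ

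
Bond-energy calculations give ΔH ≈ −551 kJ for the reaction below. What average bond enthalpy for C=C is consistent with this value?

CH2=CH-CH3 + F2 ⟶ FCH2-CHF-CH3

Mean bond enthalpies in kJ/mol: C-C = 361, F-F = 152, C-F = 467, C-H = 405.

D(C=C) ≈ 592 kJ/mol

Let D be the C=C bond energy.
Σ(broken) = 1×361 + 6×405 + 1×D + 1×152 = 2943 + D
Σ(formed) = 2×361 + 2×467 + 6×405 = 4086
ΔH = Σ(broken) − Σ(formed) = (2943 + D) − (4086) = −1143 + D
Setting this equal to −551 kJ gives D = 592 kJ/mol.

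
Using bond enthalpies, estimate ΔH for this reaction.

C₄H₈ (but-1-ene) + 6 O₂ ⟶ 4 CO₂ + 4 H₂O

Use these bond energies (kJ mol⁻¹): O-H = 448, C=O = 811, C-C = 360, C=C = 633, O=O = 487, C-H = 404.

Bonds broken (reactants):
  C-C: 2 × 360 = 720
  C-H: 8 × 404 = 3232
  C=C: 1 × 633 = 633
  O=O: 6 × 487 = 2922
  Σ(broken) = 7507 kJ
Bonds formed (products):
  C=O: 8 × 811 = 6488
  O-H: 8 × 448 = 3584
  Σ(formed) = 10072 kJ
ΔH = Σ(broken) − Σ(formed) = 7507 − 10072 = −2565 kJ

ΔH ≈ −2565 kJ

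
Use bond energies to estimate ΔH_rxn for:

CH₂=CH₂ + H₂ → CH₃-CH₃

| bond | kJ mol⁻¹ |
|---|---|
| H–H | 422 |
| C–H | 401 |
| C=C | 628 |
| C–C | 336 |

Bonds broken (reactants):
  C–H: 4 × 401 = 1604
  C=C: 1 × 628 = 628
  H–H: 1 × 422 = 422
  Σ(broken) = 2654 kJ
Bonds formed (products):
  C–C: 1 × 336 = 336
  C–H: 6 × 401 = 2406
  Σ(formed) = 2742 kJ
ΔH = Σ(broken) − Σ(formed) = 2654 − 2742 = −88 kJ

ΔH ≈ −88 kJ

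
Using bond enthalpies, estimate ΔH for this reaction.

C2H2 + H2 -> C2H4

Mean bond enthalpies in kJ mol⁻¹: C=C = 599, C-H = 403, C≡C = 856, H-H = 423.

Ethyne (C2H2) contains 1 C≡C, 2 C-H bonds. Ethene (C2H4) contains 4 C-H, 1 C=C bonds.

Bonds broken (reactants):
  C≡C: 1 × 856 = 856
  C-H: 2 × 403 = 806
  H-H: 1 × 423 = 423
  Σ(broken) = 2085 kJ
Bonds formed (products):
  C-H: 4 × 403 = 1612
  C=C: 1 × 599 = 599
  Σ(formed) = 2211 kJ
ΔH = Σ(broken) − Σ(formed) = 2085 − 2211 = −126 kJ

ΔH ≈ −126 kJ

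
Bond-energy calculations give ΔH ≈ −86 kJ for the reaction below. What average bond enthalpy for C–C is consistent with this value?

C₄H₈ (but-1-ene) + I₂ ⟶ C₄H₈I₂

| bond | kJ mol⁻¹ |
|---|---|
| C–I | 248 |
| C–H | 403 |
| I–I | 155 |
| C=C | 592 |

D(C–C) ≈ 337 kJ/mol

Let D be the C–C bond energy.
Σ(broken) = 2×D + 8×403 + 1×592 + 1×155 = 3971 + 2D
Σ(formed) = 3×D + 8×403 + 2×248 = 3720 + 3D
ΔH = Σ(broken) − Σ(formed) = (3971 + 2D) − (3720 + 3D) = +251 − D
Setting this equal to −86 kJ gives D = 337 kJ/mol.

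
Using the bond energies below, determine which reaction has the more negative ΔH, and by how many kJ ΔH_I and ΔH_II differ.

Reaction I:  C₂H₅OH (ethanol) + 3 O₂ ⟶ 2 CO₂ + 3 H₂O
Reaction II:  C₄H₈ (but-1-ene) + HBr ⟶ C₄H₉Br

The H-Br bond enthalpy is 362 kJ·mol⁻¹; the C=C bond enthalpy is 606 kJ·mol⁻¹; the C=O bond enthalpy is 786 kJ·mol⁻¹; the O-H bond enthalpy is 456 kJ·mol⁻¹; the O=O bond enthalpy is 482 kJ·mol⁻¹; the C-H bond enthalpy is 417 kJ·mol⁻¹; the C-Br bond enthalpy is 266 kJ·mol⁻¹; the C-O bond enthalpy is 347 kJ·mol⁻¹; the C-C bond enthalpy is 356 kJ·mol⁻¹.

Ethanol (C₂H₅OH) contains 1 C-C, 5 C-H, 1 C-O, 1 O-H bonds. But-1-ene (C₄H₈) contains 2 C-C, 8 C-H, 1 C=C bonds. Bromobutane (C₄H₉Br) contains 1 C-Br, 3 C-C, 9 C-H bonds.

Reaction I, by 1119 kJ

Reaction I:
  Bonds broken (reactants):
    C-C: 1 × 356 = 356
    C-H: 5 × 417 = 2085
    C-O: 1 × 347 = 347
    O-H: 1 × 456 = 456
    O=O: 3 × 482 = 1446
    Σ(broken) = 4690 kJ
  Bonds formed (products):
    C=O: 4 × 786 = 3144
    O-H: 6 × 456 = 2736
    Σ(formed) = 5880 kJ
  ΔH_I = 4690 − 5880 = −1190 kJ
Reaction II:
  Bonds broken (reactants):
    C-C: 2 × 356 = 712
    C-H: 8 × 417 = 3336
    C=C: 1 × 606 = 606
    H-Br: 1 × 362 = 362
    Σ(broken) = 5016 kJ
  Bonds formed (products):
    C-Br: 1 × 266 = 266
    C-C: 3 × 356 = 1068
    C-H: 9 × 417 = 3753
    Σ(formed) = 5087 kJ
  ΔH_II = 5016 − 5087 = −71 kJ
ΔH_I − ΔH_II = −1119 kJ, so reaction I has the more negative ΔH; |ΔH_I − ΔH_II| = 1119 kJ.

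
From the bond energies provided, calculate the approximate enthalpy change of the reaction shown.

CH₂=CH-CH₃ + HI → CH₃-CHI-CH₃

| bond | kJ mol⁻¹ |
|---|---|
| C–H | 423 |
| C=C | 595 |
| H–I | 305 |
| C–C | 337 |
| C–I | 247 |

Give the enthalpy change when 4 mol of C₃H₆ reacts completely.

ΔH = −428 kJ

Bonds broken (reactants):
  C–C: 1 × 337 = 337
  C–H: 6 × 423 = 2538
  C=C: 1 × 595 = 595
  H–I: 1 × 305 = 305
  Σ(broken) = 3775 kJ
Bonds formed (products):
  C–C: 2 × 337 = 674
  C–H: 7 × 423 = 2961
  C–I: 1 × 247 = 247
  Σ(formed) = 3882 kJ
ΔH = Σ(broken) − Σ(formed) = 3775 − 3882 = −107 kJ
For 4× the reaction as written: 4 × (−107) = −428 kJ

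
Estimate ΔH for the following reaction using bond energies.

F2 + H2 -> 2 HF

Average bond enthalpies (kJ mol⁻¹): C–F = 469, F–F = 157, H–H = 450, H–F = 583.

Bonds broken (reactants):
  F–F: 1 × 157 = 157
  H–H: 1 × 450 = 450
  Σ(broken) = 607 kJ
Bonds formed (products):
  H–F: 2 × 583 = 1166
  Σ(formed) = 1166 kJ
ΔH = Σ(broken) − Σ(formed) = 607 − 1166 = −559 kJ

ΔH ≈ −559 kJ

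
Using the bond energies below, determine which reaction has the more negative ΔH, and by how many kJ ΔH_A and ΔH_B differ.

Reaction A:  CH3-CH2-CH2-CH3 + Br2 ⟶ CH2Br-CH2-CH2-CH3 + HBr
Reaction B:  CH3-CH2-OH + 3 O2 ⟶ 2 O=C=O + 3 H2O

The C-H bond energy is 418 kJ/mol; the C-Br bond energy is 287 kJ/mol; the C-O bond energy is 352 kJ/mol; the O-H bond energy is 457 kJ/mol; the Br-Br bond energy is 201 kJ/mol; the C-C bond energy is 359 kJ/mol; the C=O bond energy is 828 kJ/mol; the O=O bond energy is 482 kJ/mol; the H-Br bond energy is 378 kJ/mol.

Reaction A:
  Bonds broken (reactants):
    Br-Br: 1 × 201 = 201
    C-C: 3 × 359 = 1077
    C-H: 10 × 418 = 4180
    Σ(broken) = 5458 kJ
  Bonds formed (products):
    C-Br: 1 × 287 = 287
    C-C: 3 × 359 = 1077
    C-H: 9 × 418 = 3762
    H-Br: 1 × 378 = 378
    Σ(formed) = 5504 kJ
  ΔH_A = 5458 − 5504 = −46 kJ
Reaction B:
  Bonds broken (reactants):
    C-C: 1 × 359 = 359
    C-H: 5 × 418 = 2090
    C-O: 1 × 352 = 352
    O-H: 1 × 457 = 457
    O=O: 3 × 482 = 1446
    Σ(broken) = 4704 kJ
  Bonds formed (products):
    C=O: 4 × 828 = 3312
    O-H: 6 × 457 = 2742
    Σ(formed) = 6054 kJ
  ΔH_B = 4704 − 6054 = −1350 kJ
ΔH_A − ΔH_B = +1304 kJ, so reaction B has the more negative ΔH; |ΔH_A − ΔH_B| = 1304 kJ.

Reaction B, by 1304 kJ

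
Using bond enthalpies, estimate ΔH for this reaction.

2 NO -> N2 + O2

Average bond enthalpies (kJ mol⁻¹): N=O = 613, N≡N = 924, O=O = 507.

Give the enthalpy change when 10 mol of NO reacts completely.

ΔH = −1025 kJ

Bonds broken (reactants):
  N=O: 2 × 613 = 1226
  Σ(broken) = 1226 kJ
Bonds formed (products):
  N≡N: 1 × 924 = 924
  O=O: 1 × 507 = 507
  Σ(formed) = 1431 kJ
ΔH = Σ(broken) − Σ(formed) = 1226 − 1431 = −205 kJ
For 5× the reaction as written: 5 × (−205) = −1025 kJ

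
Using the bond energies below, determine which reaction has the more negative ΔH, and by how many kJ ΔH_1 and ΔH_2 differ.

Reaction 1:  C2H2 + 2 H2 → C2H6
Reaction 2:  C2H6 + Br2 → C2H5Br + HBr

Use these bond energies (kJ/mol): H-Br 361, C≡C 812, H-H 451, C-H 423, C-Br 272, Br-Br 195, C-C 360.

Reaction 1, by 323 kJ

Reaction 1:
  Bonds broken (reactants):
    C≡C: 1 × 812 = 812
    C-H: 2 × 423 = 846
    H-H: 2 × 451 = 902
    Σ(broken) = 2560 kJ
  Bonds formed (products):
    C-C: 1 × 360 = 360
    C-H: 6 × 423 = 2538
    Σ(formed) = 2898 kJ
  ΔH_1 = 2560 − 2898 = −338 kJ
Reaction 2:
  Bonds broken (reactants):
    Br-Br: 1 × 195 = 195
    C-C: 1 × 360 = 360
    C-H: 6 × 423 = 2538
    Σ(broken) = 3093 kJ
  Bonds formed (products):
    C-Br: 1 × 272 = 272
    C-C: 1 × 360 = 360
    C-H: 5 × 423 = 2115
    H-Br: 1 × 361 = 361
    Σ(formed) = 3108 kJ
  ΔH_2 = 3093 − 3108 = −15 kJ
ΔH_1 − ΔH_2 = −323 kJ, so reaction 1 has the more negative ΔH; |ΔH_1 − ΔH_2| = 323 kJ.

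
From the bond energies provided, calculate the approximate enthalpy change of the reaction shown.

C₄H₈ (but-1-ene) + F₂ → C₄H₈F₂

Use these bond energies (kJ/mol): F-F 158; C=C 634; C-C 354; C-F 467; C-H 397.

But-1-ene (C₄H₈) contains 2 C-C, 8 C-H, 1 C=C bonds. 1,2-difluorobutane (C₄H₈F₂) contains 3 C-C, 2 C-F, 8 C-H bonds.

Bonds broken (reactants):
  C-C: 2 × 354 = 708
  C-H: 8 × 397 = 3176
  C=C: 1 × 634 = 634
  F-F: 1 × 158 = 158
  Σ(broken) = 4676 kJ
Bonds formed (products):
  C-C: 3 × 354 = 1062
  C-F: 2 × 467 = 934
  C-H: 8 × 397 = 3176
  Σ(formed) = 5172 kJ
ΔH = Σ(broken) − Σ(formed) = 4676 − 5172 = −496 kJ

ΔH ≈ −496 kJ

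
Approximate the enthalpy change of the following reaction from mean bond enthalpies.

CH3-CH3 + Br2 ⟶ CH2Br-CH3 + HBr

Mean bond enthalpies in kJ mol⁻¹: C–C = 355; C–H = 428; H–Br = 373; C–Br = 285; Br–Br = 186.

Bonds broken (reactants):
  Br–Br: 1 × 186 = 186
  C–C: 1 × 355 = 355
  C–H: 6 × 428 = 2568
  Σ(broken) = 3109 kJ
Bonds formed (products):
  C–Br: 1 × 285 = 285
  C–C: 1 × 355 = 355
  C–H: 5 × 428 = 2140
  H–Br: 1 × 373 = 373
  Σ(formed) = 3153 kJ
ΔH = Σ(broken) − Σ(formed) = 3109 − 3153 = −44 kJ

ΔH ≈ −44 kJ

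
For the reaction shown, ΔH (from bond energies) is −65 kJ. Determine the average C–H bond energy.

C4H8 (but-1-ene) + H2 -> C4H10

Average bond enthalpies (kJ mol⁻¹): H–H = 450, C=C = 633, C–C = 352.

Let D be the C–H bond energy.
Σ(broken) = 2×352 + 8×D + 1×633 + 1×450 = 1787 + 8D
Σ(formed) = 3×352 + 10×D = 1056 + 10D
ΔH = Σ(broken) − Σ(formed) = (1787 + 8D) − (1056 + 10D) = +731 − 2D
Setting this equal to −65 kJ gives 2D = 796, so D = 398 kJ/mol.

D(C–H) ≈ 398 kJ/mol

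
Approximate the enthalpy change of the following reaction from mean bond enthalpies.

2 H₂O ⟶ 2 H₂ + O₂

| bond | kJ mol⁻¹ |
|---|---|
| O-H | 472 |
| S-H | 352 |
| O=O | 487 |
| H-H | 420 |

ΔH ≈ +561 kJ

Bonds broken (reactants):
  O-H: 4 × 472 = 1888
  Σ(broken) = 1888 kJ
Bonds formed (products):
  H-H: 2 × 420 = 840
  O=O: 1 × 487 = 487
  Σ(formed) = 1327 kJ
ΔH = Σ(broken) − Σ(formed) = 1888 − 1327 = +561 kJ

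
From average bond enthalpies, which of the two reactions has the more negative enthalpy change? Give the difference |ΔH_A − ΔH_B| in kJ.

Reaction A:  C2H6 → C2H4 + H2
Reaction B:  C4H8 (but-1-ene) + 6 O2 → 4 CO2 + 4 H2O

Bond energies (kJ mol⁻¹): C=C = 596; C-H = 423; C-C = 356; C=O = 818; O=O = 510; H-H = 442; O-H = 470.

Reaction B, by 2716 kJ

Reaction A:
  Bonds broken (reactants):
    C-C: 1 × 356 = 356
    C-H: 6 × 423 = 2538
    Σ(broken) = 2894 kJ
  Bonds formed (products):
    C-H: 4 × 423 = 1692
    C=C: 1 × 596 = 596
    H-H: 1 × 442 = 442
    Σ(formed) = 2730 kJ
  ΔH_A = 2894 − 2730 = +164 kJ
Reaction B:
  Bonds broken (reactants):
    C-C: 2 × 356 = 712
    C-H: 8 × 423 = 3384
    C=C: 1 × 596 = 596
    O=O: 6 × 510 = 3060
    Σ(broken) = 7752 kJ
  Bonds formed (products):
    C=O: 8 × 818 = 6544
    O-H: 8 × 470 = 3760
    Σ(formed) = 10304 kJ
  ΔH_B = 7752 − 10304 = −2552 kJ
ΔH_A − ΔH_B = +2716 kJ, so reaction B has the more negative ΔH; |ΔH_A − ΔH_B| = 2716 kJ.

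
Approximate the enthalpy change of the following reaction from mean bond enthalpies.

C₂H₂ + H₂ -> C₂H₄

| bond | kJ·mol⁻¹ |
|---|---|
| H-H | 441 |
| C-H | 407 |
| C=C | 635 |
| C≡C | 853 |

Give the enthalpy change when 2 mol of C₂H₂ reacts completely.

ΔH = −310 kJ

Bonds broken (reactants):
  C≡C: 1 × 853 = 853
  C-H: 2 × 407 = 814
  H-H: 1 × 441 = 441
  Σ(broken) = 2108 kJ
Bonds formed (products):
  C-H: 4 × 407 = 1628
  C=C: 1 × 635 = 635
  Σ(formed) = 2263 kJ
ΔH = Σ(broken) − Σ(formed) = 2108 − 2263 = −155 kJ
For 2× the reaction as written: 2 × (−155) = −310 kJ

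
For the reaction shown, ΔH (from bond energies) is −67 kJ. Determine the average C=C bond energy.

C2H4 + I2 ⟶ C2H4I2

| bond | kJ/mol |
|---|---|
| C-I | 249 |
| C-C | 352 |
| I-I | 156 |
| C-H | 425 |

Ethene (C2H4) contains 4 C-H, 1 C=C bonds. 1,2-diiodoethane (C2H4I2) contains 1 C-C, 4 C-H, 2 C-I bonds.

D(C=C) ≈ 627 kJ/mol

Let D be the C=C bond energy.
Σ(broken) = 4×425 + 1×D + 1×156 = 1856 + D
Σ(formed) = 1×352 + 4×425 + 2×249 = 2550
ΔH = Σ(broken) − Σ(formed) = (1856 + D) − (2550) = −694 + D
Setting this equal to −67 kJ gives D = 627 kJ/mol.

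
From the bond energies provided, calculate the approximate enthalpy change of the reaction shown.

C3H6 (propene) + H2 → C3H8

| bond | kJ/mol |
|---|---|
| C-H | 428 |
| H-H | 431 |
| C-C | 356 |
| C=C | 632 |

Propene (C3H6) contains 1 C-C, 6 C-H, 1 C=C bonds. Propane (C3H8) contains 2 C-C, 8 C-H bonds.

Bonds broken (reactants):
  C-C: 1 × 356 = 356
  C-H: 6 × 428 = 2568
  C=C: 1 × 632 = 632
  H-H: 1 × 431 = 431
  Σ(broken) = 3987 kJ
Bonds formed (products):
  C-C: 2 × 356 = 712
  C-H: 8 × 428 = 3424
  Σ(formed) = 4136 kJ
ΔH = Σ(broken) − Σ(formed) = 3987 − 4136 = −149 kJ

ΔH ≈ −149 kJ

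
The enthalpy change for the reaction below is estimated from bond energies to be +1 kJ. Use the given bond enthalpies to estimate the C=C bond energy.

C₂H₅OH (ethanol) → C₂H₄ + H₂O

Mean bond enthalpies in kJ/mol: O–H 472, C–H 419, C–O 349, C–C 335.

D(C=C) ≈ 630 kJ/mol

Let D be the C=C bond energy.
Σ(broken) = 1×335 + 5×419 + 1×349 + 1×472 = 3251
Σ(formed) = 4×419 + 1×D + 2×472 = 2620 + D
ΔH = Σ(broken) − Σ(formed) = (3251) − (2620 + D) = +631 − D
Setting this equal to +1 kJ gives D = 630 kJ/mol.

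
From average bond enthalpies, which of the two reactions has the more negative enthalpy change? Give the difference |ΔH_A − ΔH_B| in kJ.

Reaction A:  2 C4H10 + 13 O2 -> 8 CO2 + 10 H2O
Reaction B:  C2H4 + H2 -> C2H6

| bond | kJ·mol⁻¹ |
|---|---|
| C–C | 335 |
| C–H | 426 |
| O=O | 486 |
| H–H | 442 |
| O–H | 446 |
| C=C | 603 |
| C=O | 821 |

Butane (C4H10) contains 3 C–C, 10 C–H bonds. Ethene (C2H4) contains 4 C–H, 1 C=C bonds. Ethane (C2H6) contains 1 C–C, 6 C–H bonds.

Reaction A:
  Bonds broken (reactants):
    C–C: 6 × 335 = 2010
    C–H: 20 × 426 = 8520
    O=O: 13 × 486 = 6318
    Σ(broken) = 16848 kJ
  Bonds formed (products):
    C=O: 16 × 821 = 13136
    O–H: 20 × 446 = 8920
    Σ(formed) = 22056 kJ
  ΔH_A = 16848 − 22056 = −5208 kJ
Reaction B:
  Bonds broken (reactants):
    C–H: 4 × 426 = 1704
    C=C: 1 × 603 = 603
    H–H: 1 × 442 = 442
    Σ(broken) = 2749 kJ
  Bonds formed (products):
    C–C: 1 × 335 = 335
    C–H: 6 × 426 = 2556
    Σ(formed) = 2891 kJ
  ΔH_B = 2749 − 2891 = −142 kJ
ΔH_A − ΔH_B = −5066 kJ, so reaction A has the more negative ΔH; |ΔH_A − ΔH_B| = 5066 kJ.

Reaction A, by 5066 kJ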